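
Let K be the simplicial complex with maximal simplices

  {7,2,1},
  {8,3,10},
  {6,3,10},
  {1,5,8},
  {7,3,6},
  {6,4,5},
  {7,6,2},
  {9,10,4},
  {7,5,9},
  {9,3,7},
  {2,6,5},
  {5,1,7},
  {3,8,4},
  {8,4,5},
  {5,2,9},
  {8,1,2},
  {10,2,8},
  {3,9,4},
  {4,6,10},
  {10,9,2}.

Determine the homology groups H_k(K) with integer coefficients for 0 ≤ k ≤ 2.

We work with the vertex ordering 1 < 2 < 3 < 4 < 5 < 6 < 7 < 8 < 9 < 10. The simplices of K, each written with vertices in increasing order, are:

  0-simplices (10): [1], [2], [3], [4], [5], [6], [7], [8], [9], [10]
  1-simplices (30): (30 of them)
  2-simplices (20): (20 of them)

giving chain groups C_0 ≅ Z^10, C_1 ≅ Z^30, C_2 ≅ Z^20.

The boundary map ∂_1: C_1 → C_0 maps an edge to its endpoints' difference, ∂[p,q] = q − p. For instance
  ∂[4,9] = [9] − [4].
The resulting 10×30 matrix has rank 9, and its Smith normal form has invariant factors (1,1,1,1,1,1,1,1,1).

Boundary ∂_2: C_2 → C_1 maps a triangle to the signed sum of its edges. For instance
  ∂[5,7,9] = [7,9] − [5,9] + [5,7],
  ∂[2,9,10] = [9,10] − [2,10] + [2,9].
The resulting 30×20 matrix has rank 20, and its Smith normal form has invariant factors (1,1,1,1,1,1,1,1,1,1,1,1,1,1,1,1,1,1,1,2).

From H_k ≅ ker(∂_k) / im(∂_{k+1}) we obtain:

  H_0: rank C_0 − rank ∂_1 = 10 − 9 = 1, and the invariant factors of ∂_1 are all 1, so H_0 = Z.
  H_1: rank ker ∂_1 − rank ∂_2 = (30 − 9) − 20 = 1, and ∂_2 has invariant factor 2 > 1, so H_1 = Z ⊕ Z_2.
  H_2: rank ker ∂_2 − rank ∂_3 = (20 − 20) − 0 = 0, and there is no ∂_3, so H_2 = 0.

H_0 ≅ Z,  H_1 ≅ Z ⊕ Z_2,  H_2 = 0.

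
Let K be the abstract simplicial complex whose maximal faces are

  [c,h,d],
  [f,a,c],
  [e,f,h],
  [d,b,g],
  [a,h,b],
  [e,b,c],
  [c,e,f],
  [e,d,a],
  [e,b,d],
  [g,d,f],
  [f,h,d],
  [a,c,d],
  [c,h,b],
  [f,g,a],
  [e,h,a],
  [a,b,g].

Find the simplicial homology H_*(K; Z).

H_0 = Z,  H_1 = Z^2,  H_2 = Z.

Fix the vertex order a < b < c < d < e < f < g < h and write every simplex with vertices in increasing order. Then dim K = 2 and the simplices of K are:

  0-simplices (8): a, b, c, d, e, f, g, h
  1-simplices (24): ab, ac, ad, ae, af, ag, ah, bc, bd, be, bg, bh, cd, ce, cf, ch, de, df, dg, dh, ef, eh, fg, fh
  2-simplices (16): abg, abh, acd, acf, ade, aeh, afg, bce, bch, bde, bdg, cdh, cef, dfg, dfh, efh

so the chain groups are C_0 ≅ Z^8, C_1 ≅ Z^24, C_2 ≅ Z^16.

∂_1: C_1 → C_0 maps an edge to its endpoints' difference, ∂[p,q] = q − p. For instance
  ∂dh = h − d.
The 8×24 boundary matrix has rank 7 and Smith normal form diag(1,1,1,1,1,1,1).

Boundary ∂_2: C_2 → C_1 sends each 2-simplex [p,q,r] to [q,r] − [p,r] + [p,q]. For instance
  ∂acd = cd − ad + ac,
  ∂dfh = fh − dh + df.
This gives a 24×16 integer matrix of rank 15; reducing to Smith normal form yields diagonal entries (1,1,1,1,1,1,1,1,1,1,1,1,1,1,1).

Computing H_k = (kernel of ∂_k) / (image of ∂_{k+1}):

  H_0: rank C_0 − rank ∂_1 = 8 − 7 = 1, and the invariant factors of ∂_1 are all 1, so H_0 ≅ Z.
  H_1: rank ker ∂_1 − rank ∂_2 = (24 − 7) − 15 = 2, and the invariant factors of ∂_2 are all 1, so H_1 ≅ Z^2.
  H_2: rank ker ∂_2 − rank ∂_3 = (16 − 15) − 0 = 1, and there is no ∂_3, so H_2 ≅ Z.

(K is a triangulation of the torus T^2.)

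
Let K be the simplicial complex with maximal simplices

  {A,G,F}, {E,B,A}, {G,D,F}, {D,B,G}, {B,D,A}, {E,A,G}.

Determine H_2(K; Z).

H_2 ≅ 0.

Fix the vertex order A < B < D < E < F < G and write every simplex with vertices in increasing order. Then dim K = 2 and the simplices of K are:

  0-simplices (6): A, B, D, E, F, G
  1-simplices (12): AB, AD, AE, AF, AG, BD, BE, BG, DF, DG, EG, FG
  2-simplices (6): ABD, ABE, AEG, AFG, BDG, DFG

so the chain groups are C_0 ≅ Z^6, C_1 ≅ Z^12, C_2 ≅ Z^6.

The boundary map ∂_1: C_1 → C_0 sends each edge [p,q] (with p < q) to q − p.
The resulting 6×12 matrix has rank 5, and its Smith normal form has invariant factors (1,1,1,1,1).

Boundary ∂_2: C_2 → C_1 maps a triangle to the signed sum of its edges. For instance
  ∂DFG = FG − DG + DF,
  ∂AEG = EG − AG + AE.
This gives a 12×6 integer matrix of rank 6; reducing to Smith normal form yields diagonal entries (1,1,1,1,1,1).

From H_k ≅ ker(∂_k) / im(∂_{k+1}) we obtain:

  H_2: rank ker ∂_2 − rank ∂_3 = (6 − 6) − 0 = 0, and there is no ∂_3, so H_2 ≅ 0.

(K is a triangulation of the cylinder S^1 x I.)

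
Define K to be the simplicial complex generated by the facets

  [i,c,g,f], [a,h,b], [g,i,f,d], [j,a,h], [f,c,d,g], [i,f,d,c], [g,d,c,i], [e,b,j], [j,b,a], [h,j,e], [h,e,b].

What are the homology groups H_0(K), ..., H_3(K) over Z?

K has 10 vertices, 19 edges, 16 triangles, 5 3-simplices.
rank ∂_0 = 0, rank ∂_1 = 8 ⇒ b_0 = 10 − 0 − 8 = 2; all invariant factors of ∂_1 are 1 so no torsion. So H_0 ≅ Z^2.
rank ∂_1 = 8, rank ∂_2 = 11 ⇒ b_1 = 19 − 8 − 11 = 0; all invariant factors of ∂_2 are 1 so no torsion. So H_1 ≅ 0.
rank ∂_2 = 11, rank ∂_3 = 4 ⇒ b_2 = 16 − 11 − 4 = 1; all invariant factors of ∂_3 are 1 so no torsion. So H_2 ≅ Z.
rank ∂_3 = 4, rank ∂_4 = 0 ⇒ b_3 = 5 − 4 − 0 = 1. So H_3 ≅ Z.

H_0 = Z^2,  H_1 = 0,  H_2 = Z,  H_3 = Z.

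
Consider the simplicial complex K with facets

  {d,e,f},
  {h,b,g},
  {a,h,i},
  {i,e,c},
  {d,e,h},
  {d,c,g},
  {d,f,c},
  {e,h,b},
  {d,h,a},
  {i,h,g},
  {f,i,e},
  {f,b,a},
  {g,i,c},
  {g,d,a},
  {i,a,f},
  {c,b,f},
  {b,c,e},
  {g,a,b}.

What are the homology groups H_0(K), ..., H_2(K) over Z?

H_0 ≅ Z,  H_1 ≅ Z ⊕ Z/2Z,  H_2 = 0.

We work with the vertex ordering a < b < c < d < e < f < g < h < i. The simplices of K, each written with vertices in increasing order, are:

  0-simplices (9): a, b, c, d, e, f, g, h, i
  1-simplices (27): ab, ad, af, ag, ah, ai, bc, be, bf, bg, bh, cd, ce, cf, cg, ci, de, df, dg, dh, ef, eh, ei, fi, gh, gi, hi
  2-simplices (18): abf, abg, adg, adh, afi, ahi, bce, bcf, beh, bgh, cdf, cdg, cei, cgi, def, deh, efi, ghi

so the chain groups are C_0 ≅ Z^9, C_1 ≅ Z^27, C_2 ≅ Z^18.

∂_1: C_1 → C_0 maps an edge to its endpoints' difference, ∂[p,q] = q − p. For instance
  ∂cf = f − c.
This gives a 9×27 integer matrix of rank 8; reducing to Smith normal form yields diagonal entries (1,1,1,1,1,1,1,1).

∂_2: C_2 → C_1 maps a triangle to the signed sum of its edges. For instance
  ∂beh = eh − bh + be,
  ∂cdg = dg − cg + cd.
This gives a 27×18 integer matrix of rank 18; reducing to Smith normal form yields diagonal entries (1,1,1,1,1,1,1,1,1,1,1,1,1,1,1,1,1,2).

Reading off H_k = ker ∂_k / im ∂_{k+1}:

  H_0: rank C_0 − rank ∂_1 = 9 − 8 = 1, and the invariant factors of ∂_1 are all 1, so H_0 ≅ Z.
  H_1: rank ker ∂_1 − rank ∂_2 = (27 − 8) − 18 = 1, and ∂_2 has invariant factor 2 > 1, so H_1 ≅ Z ⊕ Z/2Z.
  H_2: rank ker ∂_2 − rank ∂_3 = (18 − 18) − 0 = 0, and there is no ∂_3, so H_2 ≅ 0.

As a check, the Euler characteristic is 9 − 27 + 18 = 0, which agrees with 1 − 1 + 0 = 0.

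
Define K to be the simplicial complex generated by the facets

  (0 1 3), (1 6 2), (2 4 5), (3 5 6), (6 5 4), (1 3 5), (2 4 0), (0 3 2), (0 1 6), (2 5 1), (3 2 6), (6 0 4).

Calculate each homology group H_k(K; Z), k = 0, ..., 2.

Fix the vertex order 0 < 1 < 2 < 3 < 4 < 5 < 6 and write every simplex with vertices in increasing order. Then dim K = 2 and the simplices of K are:

  0-simplices (7): [0], [1], [2], [3], [4], [5], [6]
  1-simplices (18): [0,1], [0,2], [0,3], [0,4], [0,6], [1,2], [1,3], [1,5], [1,6], [2,3], [2,4], [2,5], [2,6], [3,5], [3,6], [4,5], [4,6], [5,6]
  2-simplices (12): [0,1,3], [0,1,6], [0,2,3], [0,2,4], [0,4,6], [1,2,5], [1,2,6], [1,3,5], [2,3,6], [2,4,5], [3,5,6], [4,5,6]

Hence C_0 ≅ Z^7, C_1 ≅ Z^18, C_2 ≅ Z^12.

The boundary map ∂_1: C_1 → C_0 sends each edge [p,q] (with p < q) to q − p. For instance
  ∂[0,3] = [3] − [0].
The 7×18 boundary matrix has rank 6 and Smith normal form diag(1,1,1,1,1,1).

The boundary map ∂_2: C_2 → C_1 maps a triangle to the signed sum of its edges. For instance
  ∂[1,2,6] = [2,6] − [1,6] + [1,2],
  ∂[2,3,6] = [3,6] − [2,6] + [2,3].
This gives a 18×12 integer matrix of rank 12; reducing to Smith normal form yields diagonal entries (1,1,1,1,1,1,1,1,1,1,1,2).

Computing H_k = (kernel of ∂_k) / (image of ∂_{k+1}):

  H_0: rank C_0 − rank ∂_1 = 7 − 6 = 1, and the invariant factors of ∂_1 are all 1, so H_0 = Z.
  H_1: rank ker ∂_1 − rank ∂_2 = (18 − 6) − 12 = 0, and ∂_2 has invariant factor 2 > 1, so H_1 = Z/2.
  H_2: rank ker ∂_2 − rank ∂_3 = (12 − 12) − 0 = 0, and there is no ∂_3, so H_2 = 0.

As a check, the Euler characteristic is 7 − 18 + 12 = 1, which agrees with 1 − 0 + 0 = 1.
(K is a triangulation of the real projective plane RP^2.)

H_0 = Z,  H_1 = Z/2,  H_2 = 0.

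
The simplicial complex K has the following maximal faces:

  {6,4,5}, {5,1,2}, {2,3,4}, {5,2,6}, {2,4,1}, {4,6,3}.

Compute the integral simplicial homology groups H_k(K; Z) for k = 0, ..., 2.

We work with the vertex ordering 1 < 2 < 3 < 4 < 5 < 6. The simplices of K, each written with vertices in increasing order, are:

  0-simplices (6): [1], [2], [3], [4], [5], [6]
  1-simplices (12): [1,2], [1,4], [1,5], [2,3], [2,4], [2,5], [2,6], [3,4], [3,6], [4,5], [4,6], [5,6]
  2-simplices (6): [1,2,4], [1,2,5], [2,3,4], [2,5,6], [3,4,6], [4,5,6]

giving chain groups C_0 ≅ Z^6, C_1 ≅ Z^12, C_2 ≅ Z^6.

∂_1: C_1 → C_0 sends each edge [p,q] (with p < q) to q − p.
The resulting 6×12 matrix has rank 5, and its Smith normal form has invariant factors (1,1,1,1,1).

Boundary ∂_2: C_2 → C_1 maps a triangle to the signed sum of its edges. For instance
  ∂[3,4,6] = [4,6] − [3,6] + [3,4],
  ∂[4,5,6] = [5,6] − [4,6] + [4,5].
As a 12×6 matrix over Z this has rank 6, with invariant factors (1,1,1,1,1,1).

Now H_k = ker ∂_k / im ∂_{k+1}, so:

  H_0: rank C_0 − rank ∂_1 = 6 − 5 = 1, and the invariant factors of ∂_1 are all 1, so H_0 = Z.
  H_1: rank ker ∂_1 − rank ∂_2 = (12 − 5) − 6 = 1, and the invariant factors of ∂_2 are all 1, so H_1 = Z.
  H_2: rank ker ∂_2 − rank ∂_3 = (6 − 6) − 0 = 0, and there is no ∂_3, so H_2 = 0.

As a check, the Euler characteristic is 6 − 12 + 6 = 0, which agrees with 1 − 1 + 0 = 0.

H_0 ≅ Z,  H_1 ≅ Z,  H_2 = 0.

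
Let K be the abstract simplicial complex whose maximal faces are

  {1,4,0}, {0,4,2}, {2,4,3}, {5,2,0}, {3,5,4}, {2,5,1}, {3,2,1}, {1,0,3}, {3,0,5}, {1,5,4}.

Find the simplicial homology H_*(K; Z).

K has 6 vertices, 15 edges, 10 triangles.
rank ∂_0 = 0, rank ∂_1 = 5 ⇒ b_0 = 6 − 0 − 5 = 1; all invariant factors of ∂_1 are 1 so no torsion. So H_0 = Z.
rank ∂_1 = 5, rank ∂_2 = 10 ⇒ b_1 = 15 − 5 − 10 = 0; ∂_2 has invariant factor(s) [2] giving torsion. So H_1 = Z_2.
rank ∂_2 = 10, rank ∂_3 = 0 ⇒ b_2 = 10 − 10 − 0 = 0. So H_2 = 0.

H_0 ≅ Z,  H_1 ≅ Z_2,  H_2 = 0.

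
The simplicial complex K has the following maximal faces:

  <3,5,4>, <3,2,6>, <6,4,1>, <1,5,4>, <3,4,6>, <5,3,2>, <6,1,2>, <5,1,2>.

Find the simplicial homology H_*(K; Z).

K has 6 vertices, 12 edges, 8 triangles.
rank ∂_0 = 0, rank ∂_1 = 5 ⇒ b_0 = 6 − 0 − 5 = 1; all invariant factors of ∂_1 are 1 so no torsion. So H_0 = Z.
rank ∂_1 = 5, rank ∂_2 = 7 ⇒ b_1 = 12 − 5 − 7 = 0; all invariant factors of ∂_2 are 1 so no torsion. So H_1 = 0.
rank ∂_2 = 7, rank ∂_3 = 0 ⇒ b_2 = 8 − 7 − 0 = 1. So H_2 = Z.

H_0 = Z,  H_1 = 0,  H_2 = Z.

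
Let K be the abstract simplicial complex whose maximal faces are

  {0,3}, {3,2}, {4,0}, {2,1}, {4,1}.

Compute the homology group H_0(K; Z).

H_0 = Z.

We work with the vertex ordering 0 < 1 < 2 < 3 < 4. The simplices of K, each written with vertices in increasing order, are:

  0-simplices (5): [0], [1], [2], [3], [4]
  1-simplices (5): [0,3], [0,4], [1,2], [1,4], [2,3]

so the chain groups are C_0 ≅ Z^5, C_1 ≅ Z^5.

The boundary map ∂_1: C_1 → C_0 is given by ∂[p,q] = [q] − [p].
This gives a 5×5 integer matrix of rank 4; reducing to Smith normal form yields diagonal entries (1,1,1,1).

Now H_k = ker ∂_k / im ∂_{k+1}, so:

  H_0: rank C_0 − rank ∂_1 = 5 − 4 = 1, and the invariant factors of ∂_1 are all 1, so H_0 = Z.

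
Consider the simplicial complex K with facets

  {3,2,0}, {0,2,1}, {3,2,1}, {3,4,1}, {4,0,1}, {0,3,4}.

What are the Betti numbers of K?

We work with the vertex ordering 0 < 1 < 2 < 3 < 4. The simplices of K, each written with vertices in increasing order, are:

  0-simplices (5): [0], [1], [2], [3], [4]
  1-simplices (9): [0,1], [0,2], [0,3], [0,4], [1,2], [1,3], [1,4], [2,3], [3,4]
  2-simplices (6): [0,1,2], [0,1,4], [0,2,3], [0,3,4], [1,2,3], [1,3,4]

so the chain groups are C_0 ≅ Z^5, C_1 ≅ Z^9, C_2 ≅ Z^6.

∂_1: C_1 → C_0 is given by ∂[p,q] = [q] − [p].
The resulting 5×9 matrix has rank 4, and its Smith normal form has invariant factors (1,1,1,1).

The boundary map ∂_2: C_2 → C_1 maps a triangle to the signed sum of its edges. For instance
  ∂[0,2,3] = [2,3] − [0,3] + [0,2],
  ∂[1,2,3] = [2,3] − [1,3] + [1,2].
The resulting 9×6 matrix has rank 5, and its Smith normal form has invariant factors (1,1,1,1,1).

Now H_k = ker ∂_k / im ∂_{k+1}, so:

  H_0: rank C_0 − rank ∂_1 = 5 − 4 = 1, and the invariant factors of ∂_1 are all 1, so H_0 ≅ Z.
  H_1: rank ker ∂_1 − rank ∂_2 = (9 − 4) − 5 = 0, and the invariant factors of ∂_2 are all 1, so H_1 ≅ 0.
  H_2: rank ker ∂_2 − rank ∂_3 = (6 − 5) − 0 = 1, and there is no ∂_3, so H_2 ≅ Z.

Hence the Betti numbers are b_0 = 1, b_1 = 0, b_2 = 1.

b_0 = 1, b_1 = 0, b_2 = 1.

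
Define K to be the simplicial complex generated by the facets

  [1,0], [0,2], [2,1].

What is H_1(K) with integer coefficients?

K has 3 vertices, 3 edges.
rank ∂_1 = 2, rank ∂_2 = 0 ⇒ b_1 = 3 − 2 − 0 = 1. So H_1 ≅ Z.

H_1 = Z.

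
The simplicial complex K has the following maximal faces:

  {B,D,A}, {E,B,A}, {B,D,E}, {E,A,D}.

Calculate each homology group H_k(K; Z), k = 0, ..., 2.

Take the total order A < B < D < E on the vertex set. Then K (dimension 2) consists of the simplices:

  0-simplices (4): A, B, D, E
  1-simplices (6): AB, AD, AE, BD, BE, DE
  2-simplices (4): ABD, ABE, ADE, BDE

Hence C_0 ≅ Z^4, C_1 ≅ Z^6, C_2 ≅ Z^4.

The boundary map ∂_1: C_1 → C_0 sends each edge [p,q] (with p < q) to q − p.
As a 4×6 matrix over Z this has rank 3, with invariant factors (1,1,1).

The boundary map ∂_2: C_2 → C_1 acts by ∂[p,q,r] = [q,r] − [p,r] + [p,q]. For instance
  ∂ABD = BD − AD + AB,
  ∂ABE = BE − AE + AB.
The resulting 6×4 matrix has rank 3, and its Smith normal form has invariant factors (1,1,1).

Computing H_k = (kernel of ∂_k) / (image of ∂_{k+1}):

  H_0: rank C_0 − rank ∂_1 = 4 − 3 = 1, and the invariant factors of ∂_1 are all 1, so H_0 = Z.
  H_1: rank ker ∂_1 − rank ∂_2 = (6 − 3) − 3 = 0, and the invariant factors of ∂_2 are all 1, so H_1 = 0.
  H_2: rank ker ∂_2 − rank ∂_3 = (4 − 3) − 0 = 1, and there is no ∂_3, so H_2 = Z.

H_0 = Z,  H_1 = 0,  H_2 = Z.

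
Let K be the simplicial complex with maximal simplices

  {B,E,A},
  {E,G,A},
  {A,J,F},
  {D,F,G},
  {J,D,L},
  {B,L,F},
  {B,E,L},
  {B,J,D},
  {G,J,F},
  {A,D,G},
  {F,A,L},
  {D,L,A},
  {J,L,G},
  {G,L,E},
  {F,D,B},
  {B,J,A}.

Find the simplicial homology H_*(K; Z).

Take the total order A < B < D < E < F < G < J < L on the vertex set. Then K (dimension 2) consists of the simplices:

  0-simplices (8): A, B, D, E, F, G, J, L
  1-simplices (24): AB, AD, AE, AF, AG, AJ, AL, BD, BE, BF, BJ, BL, DF, DG, DJ, DL, EG, EL, FG, FJ, FL, GJ, GL, JL
  2-simplices (16): ABE, ABJ, ADG, ADL, AEG, AFJ, AFL, BDF, BDJ, BEL, BFL, DFG, DJL, EGL, FGJ, GJL

giving chain groups C_0 ≅ Z^8, C_1 ≅ Z^24, C_2 ≅ Z^16.

Boundary ∂_1: C_1 → C_0 maps an edge to its endpoints' difference, ∂[p,q] = q − p. For instance
  ∂FG = G − F.
The resulting 8×24 matrix has rank 7, and its Smith normal form has invariant factors (1,1,1,1,1,1,1).

∂_2: C_2 → C_1 sends each 2-simplex [p,q,r] to [q,r] − [p,r] + [p,q]. For instance
  ∂ABE = BE − AE + AB,
  ∂BDF = DF − BF + BD.
The resulting 24×16 matrix has rank 15, and its Smith normal form has invariant factors (1,1,1,1,1,1,1,1,1,1,1,1,1,1,1).

From H_k ≅ ker(∂_k) / im(∂_{k+1}) we obtain:

  H_0: rank C_0 − rank ∂_1 = 8 − 7 = 1, and the invariant factors of ∂_1 are all 1, so H_0 = Z.
  H_1: rank ker ∂_1 − rank ∂_2 = (24 − 7) − 15 = 2, and the invariant factors of ∂_2 are all 1, so H_1 = Z^2.
  H_2: rank ker ∂_2 − rank ∂_3 = (16 − 15) − 0 = 1, and there is no ∂_3, so H_2 = Z.

H_0 ≅ Z,  H_1 ≅ Z^2,  H_2 ≅ Z.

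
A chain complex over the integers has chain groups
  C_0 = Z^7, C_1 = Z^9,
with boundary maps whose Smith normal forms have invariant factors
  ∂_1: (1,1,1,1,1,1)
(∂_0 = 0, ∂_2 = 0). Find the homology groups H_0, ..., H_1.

H_0 = Z,  H_1 = Z^3.

H_0: b_0 = 7 − 0 − 6 = 1; torsion from ∂_1 factors > 1: none. So H_0 = Z.
H_1: b_1 = 9 − 6 − 0 = 3; torsion from ∂_2 factors > 1: none. So H_1 = Z^3.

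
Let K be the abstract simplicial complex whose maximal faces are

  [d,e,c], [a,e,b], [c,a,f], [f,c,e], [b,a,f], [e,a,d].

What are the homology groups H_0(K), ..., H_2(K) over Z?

H_0 ≅ Z,  H_1 ≅ Z,  H_2 = 0.

Order the vertices as a < b < c < d < e < f. Listing each simplex with vertices in this order, K has dimension 2 with simplices:

  0-simplices (6): a, b, c, d, e, f
  1-simplices (12): ab, ac, ad, ae, af, be, bf, cd, ce, cf, de, ef
  2-simplices (6): abe, abf, acf, ade, cde, cef

Hence C_0 ≅ Z^6, C_1 ≅ Z^12, C_2 ≅ Z^6.

Boundary ∂_1: C_1 → C_0 is given by ∂[p,q] = [q] − [p]. For instance
  ∂cd = d − c.
The 6×12 boundary matrix has rank 5 and Smith normal form diag(1,1,1,1,1).

Boundary ∂_2: C_2 → C_1 acts by ∂[p,q,r] = [q,r] − [p,r] + [p,q]. For instance
  ∂abf = bf − af + ab,
  ∂ade = de − ae + ad.
As a 12×6 matrix over Z this has rank 6, with invariant factors (1,1,1,1,1,1).

Computing H_k = (kernel of ∂_k) / (image of ∂_{k+1}):

  H_0: rank C_0 − rank ∂_1 = 6 − 5 = 1, and the invariant factors of ∂_1 are all 1, so H_0 ≅ Z.
  H_1: rank ker ∂_1 − rank ∂_2 = (12 − 5) − 6 = 1, and the invariant factors of ∂_2 are all 1, so H_1 ≅ Z.
  H_2: rank ker ∂_2 − rank ∂_3 = (6 − 6) − 0 = 0, and there is no ∂_3, so H_2 ≅ 0.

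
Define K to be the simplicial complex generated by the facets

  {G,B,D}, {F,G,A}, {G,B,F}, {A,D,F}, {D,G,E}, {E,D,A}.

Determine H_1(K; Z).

Take the total order A < B < D < E < F < G on the vertex set. Then K (dimension 2) consists of the simplices:

  0-simplices (6): A, B, D, E, F, G
  1-simplices (12): AD, AE, AF, AG, BD, BF, BG, DE, DF, DG, EG, FG
  2-simplices (6): ADE, ADF, AFG, BDG, BFG, DEG

Hence C_0 ≅ Z^6, C_1 ≅ Z^12, C_2 ≅ Z^6.

The boundary map ∂_1: C_1 → C_0 is given by ∂[p,q] = [q] − [p]. For instance
  ∂AF = F − A.
The resulting 6×12 matrix has rank 5, and its Smith normal form has invariant factors (1,1,1,1,1).

The boundary map ∂_2: C_2 → C_1 maps a triangle to the signed sum of its edges. For instance
  ∂AFG = FG − AG + AF,
  ∂ADF = DF − AF + AD.
The resulting 12×6 matrix has rank 6, and its Smith normal form has invariant factors (1,1,1,1,1,1).

From H_k ≅ ker(∂_k) / im(∂_{k+1}) we obtain:

  H_1: rank ker ∂_1 − rank ∂_2 = (12 − 5) − 6 = 1, and the invariant factors of ∂_2 are all 1, so H_1 = Z.

H_1 ≅ Z.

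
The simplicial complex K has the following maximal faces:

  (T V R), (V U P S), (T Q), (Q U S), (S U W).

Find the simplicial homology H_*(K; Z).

H_0 = Z,  H_1 = Z,  H_2 = 0,  H_3 = 0.

Take the total order P < Q < R < S < T < U < V < W on the vertex set. Then K (dimension 3) consists of the simplices:

  0-simplices (8): P, Q, R, S, T, U, V, W
  1-simplices (14): PS, PU, PV, QS, QT, QU, RT, RV, SU, SV, SW, TV, UV, UW
  2-simplices (7): PSU, PSV, PUV, QSU, RTV, SUV, SUW
  3-simplices (1): PSUV

giving chain groups C_0 ≅ Z^8, C_1 ≅ Z^14, C_2 ≅ Z^7, C_3 ≅ Z^1.

∂_1: C_1 → C_0 maps an edge to its endpoints' difference, ∂[p,q] = q − p.
As a 8×14 matrix over Z this has rank 7, with invariant factors (1,1,1,1,1,1,1).

Boundary ∂_2: C_2 → C_1 sends each 2-simplex [p,q,r] to [q,r] − [p,r] + [p,q]. For instance
  ∂PSU = SU − PU + PS,
  ∂PSV = SV − PV + PS.
This gives a 14×7 integer matrix of rank 6; reducing to Smith normal form yields diagonal entries (1,1,1,1,1,1).

∂_3: C_3 → C_2 sends each 3-simplex σ to the alternating sum Σ_i (−1)^i (σ with its i-th vertex removed). For instance
  ∂PSUV = SUV − PUV + PSV − PSU.
As a 7×1 matrix over Z this has rank 1, with invariant factors (1).

Computing H_k = (kernel of ∂_k) / (image of ∂_{k+1}):

  H_0: rank C_0 − rank ∂_1 = 8 − 7 = 1, and the invariant factors of ∂_1 are all 1, so H_0 = Z.
  H_1: rank ker ∂_1 − rank ∂_2 = (14 − 7) − 6 = 1, and the invariant factors of ∂_2 are all 1, so H_1 = Z.
  H_2: rank ker ∂_2 − rank ∂_3 = (7 − 6) − 1 = 0, and the invariant factors of ∂_3 are all 1, so H_2 = 0.
  H_3: rank ker ∂_3 − rank ∂_4 = (1 − 1) − 0 = 0, and there is no ∂_4, so H_3 = 0.

As a check, the Euler characteristic is 8 − 14 + 7 − 1 = 0, which agrees with 1 − 1 + 0 − 0 = 0.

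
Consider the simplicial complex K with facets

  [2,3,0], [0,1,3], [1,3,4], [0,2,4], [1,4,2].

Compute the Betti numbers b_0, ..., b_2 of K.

Fix the vertex order 0 < 1 < 2 < 3 < 4 and write every simplex with vertices in increasing order. Then dim K = 2 and the simplices of K are:

  0-simplices (5): [0], [1], [2], [3], [4]
  1-simplices (10): [0,1], [0,2], [0,3], [0,4], [1,2], [1,3], [1,4], [2,3], [2,4], [3,4]
  2-simplices (5): [0,1,3], [0,2,3], [0,2,4], [1,2,4], [1,3,4]

so the chain groups are C_0 ≅ Z^5, C_1 ≅ Z^10, C_2 ≅ Z^5.

∂_1: C_1 → C_0 is given by ∂[p,q] = [q] − [p]. For instance
  ∂[0,4] = [4] − [0].
The 5×10 boundary matrix has rank 4 and Smith normal form diag(1,1,1,1).

Boundary ∂_2: C_2 → C_1 maps a triangle to the signed sum of its edges. For instance
  ∂[0,2,3] = [2,3] − [0,3] + [0,2],
  ∂[0,2,4] = [2,4] − [0,4] + [0,2].
As a 10×5 matrix over Z this has rank 5, with invariant factors (1,1,1,1,1).

Now H_k = ker ∂_k / im ∂_{k+1}, so:

  H_0: rank C_0 − rank ∂_1 = 5 − 4 = 1, and the invariant factors of ∂_1 are all 1, so H_0 ≅ Z.
  H_1: rank ker ∂_1 − rank ∂_2 = (10 − 4) − 5 = 1, and the invariant factors of ∂_2 are all 1, so H_1 ≅ Z.
  H_2: rank ker ∂_2 − rank ∂_3 = (5 − 5) − 0 = 0, and there is no ∂_3, so H_2 ≅ 0.

As a check, the Euler characteristic is 5 − 10 + 5 = 0, which agrees with 1 − 1 + 0 = 0.

Hence the Betti numbers are b_0 = 1, b_1 = 1, b_2 = 0.

b_0 = 1, b_1 = 1, b_2 = 0.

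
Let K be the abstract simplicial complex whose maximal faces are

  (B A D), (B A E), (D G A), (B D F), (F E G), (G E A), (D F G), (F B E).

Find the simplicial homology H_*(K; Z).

Take the total order A < B < D < E < F < G on the vertex set. Then K (dimension 2) consists of the simplices:

  0-simplices (6): A, B, D, E, F, G
  1-simplices (12): AB, AD, AE, AG, BD, BE, BF, DF, DG, EF, EG, FG
  2-simplices (8): ABD, ABE, ADG, AEG, BDF, BEF, DFG, EFG

so the chain groups are C_0 ≅ Z^6, C_1 ≅ Z^12, C_2 ≅ Z^8.

The boundary map ∂_1: C_1 → C_0 maps an edge to its endpoints' difference, ∂[p,q] = q − p. For instance
  ∂EF = F − E.
The resulting 6×12 matrix has rank 5, and its Smith normal form has invariant factors (1,1,1,1,1).

∂_2: C_2 → C_1 sends each 2-simplex [p,q,r] to [q,r] − [p,r] + [p,q]. For instance
  ∂ABE = BE − AE + AB,
  ∂BEF = EF − BF + BE.
The resulting 12×8 matrix has rank 7, and its Smith normal form has invariant factors (1,1,1,1,1,1,1).

Reading off H_k = ker ∂_k / im ∂_{k+1}:

  H_0: rank C_0 − rank ∂_1 = 6 − 5 = 1, and the invariant factors of ∂_1 are all 1, so H_0 = Z.
  H_1: rank ker ∂_1 − rank ∂_2 = (12 − 5) − 7 = 0, and the invariant factors of ∂_2 are all 1, so H_1 = 0.
  H_2: rank ker ∂_2 − rank ∂_3 = (8 − 7) − 0 = 1, and there is no ∂_3, so H_2 = Z.

H_0 ≅ Z,  H_1 = 0,  H_2 ≅ Z.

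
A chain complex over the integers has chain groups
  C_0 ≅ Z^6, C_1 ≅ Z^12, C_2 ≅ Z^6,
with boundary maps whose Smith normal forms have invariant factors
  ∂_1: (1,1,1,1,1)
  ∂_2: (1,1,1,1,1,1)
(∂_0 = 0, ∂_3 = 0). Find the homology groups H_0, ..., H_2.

H_0: b_0 = 6 − 0 − 5 = 1; torsion from ∂_1 factors > 1: none. So H_0 ≅ Z.
H_1: b_1 = 12 − 5 − 6 = 1; torsion from ∂_2 factors > 1: none. So H_1 ≅ Z.
H_2: b_2 = 6 − 6 − 0 = 0; torsion from ∂_3 factors > 1: none. So H_2 ≅ 0.

H_0 ≅ Z,  H_1 ≅ Z,  H_2 = 0.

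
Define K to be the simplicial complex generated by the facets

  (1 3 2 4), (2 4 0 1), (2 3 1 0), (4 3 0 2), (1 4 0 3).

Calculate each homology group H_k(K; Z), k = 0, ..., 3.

Order the vertices as 0 < 1 < 2 < 3 < 4. Listing each simplex with vertices in this order, K has dimension 3 with simplices:

  0-simplices (5): [0], [1], [2], [3], [4]
  1-simplices (10): [0,1], [0,2], [0,3], [0,4], [1,2], [1,3], [1,4], [2,3], [2,4], [3,4]
  2-simplices (10): [0,1,2], [0,1,3], [0,1,4], [0,2,3], [0,2,4], [0,3,4], [1,2,3], [1,2,4], [1,3,4], [2,3,4]
  3-simplices (5): [0,1,2,3], [0,1,2,4], [0,1,3,4], [0,2,3,4], [1,2,3,4]

Hence C_0 ≅ Z^5, C_1 ≅ Z^10, C_2 ≅ Z^10, C_3 ≅ Z^5.

The boundary map ∂_1: C_1 → C_0 maps an edge to its endpoints' difference, ∂[p,q] = q − p.
The resulting 5×10 matrix has rank 4, and its Smith normal form has invariant factors (1,1,1,1).

The boundary map ∂_2: C_2 → C_1 sends each 2-simplex [p,q,r] to [q,r] − [p,r] + [p,q]. For instance
  ∂[1,3,4] = [3,4] − [1,4] + [1,3],
  ∂[1,2,4] = [2,4] − [1,4] + [1,2].
This gives a 10×10 integer matrix of rank 6; reducing to Smith normal form yields diagonal entries (1,1,1,1,1,1).

∂_3: C_3 → C_2 sends each 3-simplex σ to the alternating sum Σ_i (−1)^i (σ with its i-th vertex removed). For instance
  ∂[0,2,3,4] = [2,3,4] − [0,3,4] + [0,2,4] − [0,2,3],
  ∂[1,2,3,4] = [2,3,4] − [1,3,4] + [1,2,4] − [1,2,3].
The resulting 10×5 matrix has rank 4, and its Smith normal form has invariant factors (1,1,1,1).

Computing H_k = (kernel of ∂_k) / (image of ∂_{k+1}):

  H_0: rank C_0 − rank ∂_1 = 5 − 4 = 1, and the invariant factors of ∂_1 are all 1, so H_0 = Z.
  H_1: rank ker ∂_1 − rank ∂_2 = (10 − 4) − 6 = 0, and the invariant factors of ∂_2 are all 1, so H_1 = 0.
  H_2: rank ker ∂_2 − rank ∂_3 = (10 − 6) − 4 = 0, and the invariant factors of ∂_3 are all 1, so H_2 = 0.
  H_3: rank ker ∂_3 − rank ∂_4 = (5 − 4) − 0 = 1, and there is no ∂_4, so H_3 = Z.

As a check, the Euler characteristic is 5 − 10 + 10 − 5 = 0, which agrees with 1 − 0 + 0 − 1 = 0.

H_0 = Z,  H_1 = 0,  H_2 = 0,  H_3 = Z.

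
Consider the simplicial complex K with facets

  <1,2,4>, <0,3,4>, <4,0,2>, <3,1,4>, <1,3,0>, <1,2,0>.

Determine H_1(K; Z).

Fix the vertex order 0 < 1 < 2 < 3 < 4 and write every simplex with vertices in increasing order. Then dim K = 2 and the simplices of K are:

  0-simplices (5): [0], [1], [2], [3], [4]
  1-simplices (9): [0,1], [0,2], [0,3], [0,4], [1,2], [1,3], [1,4], [2,4], [3,4]
  2-simplices (6): [0,1,2], [0,1,3], [0,2,4], [0,3,4], [1,2,4], [1,3,4]

so the chain groups are C_0 ≅ Z^5, C_1 ≅ Z^9, C_2 ≅ Z^6.

Boundary ∂_1: C_1 → C_0 sends each edge [p,q] (with p < q) to q − p. For instance
  ∂[0,4] = [4] − [0].
The resulting 5×9 matrix has rank 4, and its Smith normal form has invariant factors (1,1,1,1).

Boundary ∂_2: C_2 → C_1 maps a triangle to the signed sum of its edges. For instance
  ∂[1,2,4] = [2,4] − [1,4] + [1,2],
  ∂[0,1,3] = [1,3] − [0,3] + [0,1].
The resulting 9×6 matrix has rank 5, and its Smith normal form has invariant factors (1,1,1,1,1).

Reading off H_k = ker ∂_k / im ∂_{k+1}:

  H_1: rank ker ∂_1 − rank ∂_2 = (9 − 4) − 5 = 0, and the invariant factors of ∂_2 are all 1, so H_1 ≅ 0.

(K is a triangulation of the 2-sphere S^2.)

H_1 = 0.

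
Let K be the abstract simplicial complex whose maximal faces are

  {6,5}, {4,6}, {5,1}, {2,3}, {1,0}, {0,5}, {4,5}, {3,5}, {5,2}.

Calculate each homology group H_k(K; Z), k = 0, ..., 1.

Fix the vertex order 0 < 1 < 2 < 3 < 4 < 5 < 6 and write every simplex with vertices in increasing order. Then dim K = 1 and the simplices of K are:

  0-simplices (7): [0], [1], [2], [3], [4], [5], [6]
  1-simplices (9): [0,1], [0,5], [1,5], [2,3], [2,5], [3,5], [4,5], [4,6], [5,6]

so the chain groups are C_0 ≅ Z^7, C_1 ≅ Z^9.

∂_1: C_1 → C_0 sends each edge [p,q] (with p < q) to q − p.
This gives a 7×9 integer matrix of rank 6; reducing to Smith normal form yields diagonal entries (1,1,1,1,1,1).

From H_k ≅ ker(∂_k) / im(∂_{k+1}) we obtain:

  H_0: rank C_0 − rank ∂_1 = 7 − 6 = 1, and the invariant factors of ∂_1 are all 1, so H_0 ≅ Z.
  H_1: rank ker ∂_1 − rank ∂_2 = (9 − 6) − 0 = 3, and there is no ∂_2, so H_1 ≅ Z^3.

As a check, the Euler characteristic is 7 − 9 = -2, which agrees with 1 − 3 = -2.

H_0 ≅ Z,  H_1 ≅ Z^3.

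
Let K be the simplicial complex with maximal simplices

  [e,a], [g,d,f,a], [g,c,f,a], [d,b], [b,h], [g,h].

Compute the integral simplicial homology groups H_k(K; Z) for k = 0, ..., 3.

H_0 ≅ Z,  H_1 ≅ Z,  H_2 = 0,  H_3 = 0.

K has 8 vertices, 13 edges, 7 triangles, 2 3-simplices.
rank ∂_0 = 0, rank ∂_1 = 7 ⇒ b_0 = 8 − 0 − 7 = 1; all invariant factors of ∂_1 are 1 so no torsion. So H_0 ≅ Z.
rank ∂_1 = 7, rank ∂_2 = 5 ⇒ b_1 = 13 − 7 − 5 = 1; all invariant factors of ∂_2 are 1 so no torsion. So H_1 ≅ Z.
rank ∂_2 = 5, rank ∂_3 = 2 ⇒ b_2 = 7 − 5 − 2 = 0; all invariant factors of ∂_3 are 1 so no torsion. So H_2 ≅ 0.
rank ∂_3 = 2, rank ∂_4 = 0 ⇒ b_3 = 2 − 2 − 0 = 0. So H_3 ≅ 0.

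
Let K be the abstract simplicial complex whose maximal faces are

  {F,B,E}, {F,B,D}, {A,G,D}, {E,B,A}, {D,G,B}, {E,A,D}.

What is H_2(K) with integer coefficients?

H_2 = 0.

Take the total order A < B < D < E < F < G on the vertex set. Then K (dimension 2) consists of the simplices:

  0-simplices (6): A, B, D, E, F, G
  1-simplices (12): AB, AD, AE, AG, BD, BE, BF, BG, DE, DF, DG, EF
  2-simplices (6): ABE, ADE, ADG, BDF, BDG, BEF

so the chain groups are C_0 ≅ Z^6, C_1 ≅ Z^12, C_2 ≅ Z^6.

Boundary ∂_1: C_1 → C_0 is given by ∂[p,q] = [q] − [p]. For instance
  ∂AD = D − A.
As a 6×12 matrix over Z this has rank 5, with invariant factors (1,1,1,1,1).

∂_2: C_2 → C_1 maps a triangle to the signed sum of its edges. For instance
  ∂ABE = BE − AE + AB,
  ∂BDG = DG − BG + BD.
The 12×6 boundary matrix has rank 6 and Smith normal form diag(1,1,1,1,1,1).

Now H_k = ker ∂_k / im ∂_{k+1}, so:

  H_2: rank ker ∂_2 − rank ∂_3 = (6 − 6) − 0 = 0, and there is no ∂_3, so H_2 = 0.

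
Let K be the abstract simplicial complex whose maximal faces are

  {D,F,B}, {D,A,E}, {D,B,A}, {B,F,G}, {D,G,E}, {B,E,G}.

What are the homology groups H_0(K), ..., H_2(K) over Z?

Take the total order A < B < D < E < F < G on the vertex set. Then K (dimension 2) consists of the simplices:

  0-simplices (6): A, B, D, E, F, G
  1-simplices (12): AB, AD, AE, BD, BE, BF, BG, DE, DF, DG, EG, FG
  2-simplices (6): ABD, ADE, BDF, BEG, BFG, DEG

giving chain groups C_0 ≅ Z^6, C_1 ≅ Z^12, C_2 ≅ Z^6.

Boundary ∂_1: C_1 → C_0 is given by ∂[p,q] = [q] − [p].
As a 6×12 matrix over Z this has rank 5, with invariant factors (1,1,1,1,1).

Boundary ∂_2: C_2 → C_1 acts by ∂[p,q,r] = [q,r] − [p,r] + [p,q]. For instance
  ∂ADE = DE − AE + AD,
  ∂ABD = BD − AD + AB.
The 12×6 boundary matrix has rank 6 and Smith normal form diag(1,1,1,1,1,1).

From H_k ≅ ker(∂_k) / im(∂_{k+1}) we obtain:

  H_0: rank C_0 − rank ∂_1 = 6 − 5 = 1, and the invariant factors of ∂_1 are all 1, so H_0 = Z.
  H_1: rank ker ∂_1 − rank ∂_2 = (12 − 5) − 6 = 1, and the invariant factors of ∂_2 are all 1, so H_1 = Z.
  H_2: rank ker ∂_2 − rank ∂_3 = (6 − 6) − 0 = 0, and there is no ∂_3, so H_2 = 0.

As a check, the Euler characteristic is 6 − 12 + 6 = 0, which agrees with 1 − 1 + 0 = 0.

H_0 = Z,  H_1 = Z,  H_2 = 0.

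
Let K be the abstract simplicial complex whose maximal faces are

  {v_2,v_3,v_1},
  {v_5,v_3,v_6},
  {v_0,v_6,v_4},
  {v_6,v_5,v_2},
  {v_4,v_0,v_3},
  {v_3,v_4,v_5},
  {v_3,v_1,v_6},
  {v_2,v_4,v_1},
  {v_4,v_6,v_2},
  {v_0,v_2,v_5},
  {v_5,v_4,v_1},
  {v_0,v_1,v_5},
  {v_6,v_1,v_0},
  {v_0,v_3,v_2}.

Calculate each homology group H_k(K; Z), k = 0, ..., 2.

H_0 = Z,  H_1 = Z^2,  H_2 = Z.

Order the vertices as v_0 < v_1 < v_2 < v_3 < v_4 < v_5 < v_6. Listing each simplex with vertices in this order, K has dimension 2 with simplices:

  0-simplices (7): [v_0], [v_1], [v_2], [v_3], [v_4], [v_5], [v_6]
  1-simplices (21): (21 of them)
  2-simplices (14): (14 of them)

Hence C_0 ≅ Z^7, C_1 ≅ Z^21, C_2 ≅ Z^14.

Boundary ∂_1: C_1 → C_0 is given by ∂[p,q] = [q] − [p]. For instance
  ∂[v_1,v_3] = [v_3] − [v_1].
The resulting 7×21 matrix has rank 6, and its Smith normal form has invariant factors (1,1,1,1,1,1).

Boundary ∂_2: C_2 → C_1 acts by ∂[p,q,r] = [q,r] − [p,r] + [p,q]. For instance
  ∂[v_3,v_5,v_6] = [v_5,v_6] − [v_3,v_6] + [v_3,v_5],
  ∂[v_1,v_4,v_5] = [v_4,v_5] − [v_1,v_5] + [v_1,v_4].
The 21×14 boundary matrix has rank 13 and Smith normal form diag(1,1,1,1,1,1,1,1,1,1,1,1,1).

Reading off H_k = ker ∂_k / im ∂_{k+1}:

  H_0: rank C_0 − rank ∂_1 = 7 − 6 = 1, and the invariant factors of ∂_1 are all 1, so H_0 = Z.
  H_1: rank ker ∂_1 − rank ∂_2 = (21 − 6) − 13 = 2, and the invariant factors of ∂_2 are all 1, so H_1 = Z^2.
  H_2: rank ker ∂_2 − rank ∂_3 = (14 − 13) − 0 = 1, and there is no ∂_3, so H_2 = Z.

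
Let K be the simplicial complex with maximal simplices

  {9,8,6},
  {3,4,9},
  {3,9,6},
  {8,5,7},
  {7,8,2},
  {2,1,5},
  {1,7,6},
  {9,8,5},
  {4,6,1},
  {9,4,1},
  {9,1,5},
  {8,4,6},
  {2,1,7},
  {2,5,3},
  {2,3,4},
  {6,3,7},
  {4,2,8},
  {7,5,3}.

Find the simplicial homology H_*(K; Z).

K has 9 vertices, 27 edges, 18 triangles.
rank ∂_0 = 0, rank ∂_1 = 8 ⇒ b_0 = 9 − 0 − 8 = 1; all invariant factors of ∂_1 are 1 so no torsion. So H_0 ≅ Z.
rank ∂_1 = 8, rank ∂_2 = 18 ⇒ b_1 = 27 − 8 − 18 = 1; ∂_2 has invariant factor(s) [2] giving torsion. So H_1 ≅ Z ⊕ Z/2Z.
rank ∂_2 = 18, rank ∂_3 = 0 ⇒ b_2 = 18 − 18 − 0 = 0. So H_2 ≅ 0.

H_0 = Z,  H_1 = Z ⊕ Z/2Z,  H_2 = 0.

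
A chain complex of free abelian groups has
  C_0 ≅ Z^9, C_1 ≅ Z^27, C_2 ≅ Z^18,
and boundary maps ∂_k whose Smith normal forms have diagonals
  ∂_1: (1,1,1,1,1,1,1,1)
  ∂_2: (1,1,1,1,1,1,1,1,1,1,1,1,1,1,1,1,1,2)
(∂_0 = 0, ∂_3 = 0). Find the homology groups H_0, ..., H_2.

H_0 ≅ Z,  H_1 ≅ Z × Z/2,  H_2 = 0.

H_0: b_0 = 9 − 0 − 8 = 1; torsion from ∂_1 factors > 1: none. So H_0 ≅ Z.
H_1: b_1 = 27 − 8 − 18 = 1; torsion from ∂_2 factors > 1: [2]. So H_1 ≅ Z × Z/2.
H_2: b_2 = 18 − 18 − 0 = 0; torsion from ∂_3 factors > 1: none. So H_2 ≅ 0.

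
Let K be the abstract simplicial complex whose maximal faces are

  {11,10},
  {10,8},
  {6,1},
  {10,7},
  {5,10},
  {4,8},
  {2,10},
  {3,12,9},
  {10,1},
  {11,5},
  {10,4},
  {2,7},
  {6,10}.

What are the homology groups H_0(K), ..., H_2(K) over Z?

Order the vertices as 1 < 2 < 3 < 4 < 5 < 6 < 7 < 8 < 9 < 10 < 11 < 12. Listing each simplex with vertices in this order, K has dimension 2 with simplices:

  0-simplices (12): [1], [2], [3], [4], [5], [6], [7], [8], [9], [10], [11], [12]
  1-simplices (15): [1,6], [1,10], [2,7], [2,10], [3,9], [3,12], [4,8], [4,10], [5,10], [5,11], [6,10], [7,10], [8,10], [9,12], [10,11]
  2-simplices (1): [3,9,12]

giving chain groups C_0 ≅ Z^12, C_1 ≅ Z^15, C_2 ≅ Z^1.

The boundary map ∂_1: C_1 → C_0 sends each edge [p,q] (with p < q) to q − p.
As a 12×15 matrix over Z this has rank 10, with invariant factors (1,1,1,1,1,1,1,1,1,1).

∂_2: C_2 → C_1 sends each 2-simplex [p,q,r] to [q,r] − [p,r] + [p,q]. For instance
  ∂[3,9,12] = [9,12] − [3,12] + [3,9].
As a 15×1 matrix over Z this has rank 1, with invariant factors (1).

Now H_k = ker ∂_k / im ∂_{k+1}, so:

  H_0: rank C_0 − rank ∂_1 = 12 − 10 = 2, and the invariant factors of ∂_1 are all 1, so H_0 = Z^2.
  H_1: rank ker ∂_1 − rank ∂_2 = (15 − 10) − 1 = 4, and the invariant factors of ∂_2 are all 1, so H_1 = Z^4.
  H_2: rank ker ∂_2 − rank ∂_3 = (1 − 1) − 0 = 0, and there is no ∂_3, so H_2 = 0.

(K is a triangulation of the disjoint union of the 2-simplex and a wedge of 4 circles.)

H_0 = Z^2,  H_1 = Z^4,  H_2 = 0.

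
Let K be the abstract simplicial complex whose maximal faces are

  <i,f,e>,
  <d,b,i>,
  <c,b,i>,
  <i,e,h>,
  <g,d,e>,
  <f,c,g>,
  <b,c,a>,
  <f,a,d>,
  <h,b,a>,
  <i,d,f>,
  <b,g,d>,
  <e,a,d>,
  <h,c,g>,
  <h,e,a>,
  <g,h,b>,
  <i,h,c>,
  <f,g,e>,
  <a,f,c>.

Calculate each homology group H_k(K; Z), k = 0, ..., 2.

Order the vertices as a < b < c < d < e < f < g < h < i. Listing each simplex with vertices in this order, K has dimension 2 with simplices:

  0-simplices (9): a, b, c, d, e, f, g, h, i
  1-simplices (27): ab, ac, ad, ae, af, ah, bc, bd, bg, bh, bi, cf, cg, ch, ci, de, df, dg, di, ef, eg, eh, ei, fg, fi, gh, hi
  2-simplices (18): abc, abh, acf, ade, adf, aeh, bci, bdg, bdi, bgh, cfg, cgh, chi, deg, dfi, efg, efi, ehi

giving chain groups C_0 ≅ Z^9, C_1 ≅ Z^27, C_2 ≅ Z^18.

∂_1: C_1 → C_0 sends each edge [p,q] (with p < q) to q − p. For instance
  ∂de = e − d.
This gives a 9×27 integer matrix of rank 8; reducing to Smith normal form yields diagonal entries (1,1,1,1,1,1,1,1).

The boundary map ∂_2: C_2 → C_1 maps a triangle to the signed sum of its edges. For instance
  ∂bgh = gh − bh + bg,
  ∂bdi = di − bi + bd.
The 27×18 boundary matrix has rank 18 and Smith normal form diag(1,1,1,1,1,1,1,1,1,1,1,1,1,1,1,1,1,2).

Computing H_k = (kernel of ∂_k) / (image of ∂_{k+1}):

  H_0: rank C_0 − rank ∂_1 = 9 − 8 = 1, and the invariant factors of ∂_1 are all 1, so H_0 = Z.
  H_1: rank ker ∂_1 − rank ∂_2 = (27 − 8) − 18 = 1, and ∂_2 has invariant factor 2 > 1, so H_1 = Z ⊕ Z/2.
  H_2: rank ker ∂_2 − rank ∂_3 = (18 − 18) − 0 = 0, and there is no ∂_3, so H_2 = 0.

As a check, the Euler characteristic is 9 − 27 + 18 = 0, which agrees with 1 − 1 + 0 = 0.

H_0 = Z,  H_1 = Z ⊕ Z/2,  H_2 = 0.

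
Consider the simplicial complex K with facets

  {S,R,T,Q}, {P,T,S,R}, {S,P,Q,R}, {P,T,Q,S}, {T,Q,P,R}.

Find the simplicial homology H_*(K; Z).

We work with the vertex ordering P < Q < R < S < T. The simplices of K, each written with vertices in increasing order, are:

  0-simplices (5): P, Q, R, S, T
  1-simplices (10): PQ, PR, PS, PT, QR, QS, QT, RS, RT, ST
  2-simplices (10): PQR, PQS, PQT, PRS, PRT, PST, QRS, QRT, QST, RST
  3-simplices (5): PQRS, PQRT, PQST, PRST, QRST

Hence C_0 ≅ Z^5, C_1 ≅ Z^10, C_2 ≅ Z^10, C_3 ≅ Z^5.

∂_1: C_1 → C_0 maps an edge to its endpoints' difference, ∂[p,q] = q − p. For instance
  ∂PS = S − P.
The 5×10 boundary matrix has rank 4 and Smith normal form diag(1,1,1,1).

∂_2: C_2 → C_1 sends each 2-simplex [p,q,r] to [q,r] − [p,r] + [p,q]. For instance
  ∂RST = ST − RT + RS,
  ∂PQT = QT − PT + PQ.
This gives a 10×10 integer matrix of rank 6; reducing to Smith normal form yields diagonal entries (1,1,1,1,1,1).

The boundary map ∂_3: C_3 → C_2 sends each 3-simplex σ to the alternating sum Σ_i (−1)^i (σ with its i-th vertex removed). For instance
  ∂PQRS = QRS − PRS + PQS − PQR,
  ∂PRST = RST − PST + PRT − PRS.
The resulting 10×5 matrix has rank 4, and its Smith normal form has invariant factors (1,1,1,1).

From H_k ≅ ker(∂_k) / im(∂_{k+1}) we obtain:

  H_0: rank C_0 − rank ∂_1 = 5 − 4 = 1, and the invariant factors of ∂_1 are all 1, so H_0 ≅ Z.
  H_1: rank ker ∂_1 − rank ∂_2 = (10 − 4) − 6 = 0, and the invariant factors of ∂_2 are all 1, so H_1 ≅ 0.
  H_2: rank ker ∂_2 − rank ∂_3 = (10 − 6) − 4 = 0, and the invariant factors of ∂_3 are all 1, so H_2 ≅ 0.
  H_3: rank ker ∂_3 − rank ∂_4 = (5 − 4) − 0 = 1, and there is no ∂_4, so H_3 ≅ Z.

(K is a triangulation of the 3-sphere S^3.)

H_0 ≅ Z,  H_1 = 0,  H_2 = 0,  H_3 ≅ Z.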